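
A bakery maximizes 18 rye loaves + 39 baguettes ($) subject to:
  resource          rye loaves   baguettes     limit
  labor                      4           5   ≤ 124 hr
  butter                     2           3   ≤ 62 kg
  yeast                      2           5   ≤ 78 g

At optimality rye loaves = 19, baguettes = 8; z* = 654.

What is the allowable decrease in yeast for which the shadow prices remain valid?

16

Binding constraints: butter, yeast. The basis is B = [[2,3],[2,5]] with det 4.
Per unit decrease in yeast, x* moves by d = (0.75, -0.5).
The basis stays optimal until baguettes reaches 0; allowable decrease = 16 g.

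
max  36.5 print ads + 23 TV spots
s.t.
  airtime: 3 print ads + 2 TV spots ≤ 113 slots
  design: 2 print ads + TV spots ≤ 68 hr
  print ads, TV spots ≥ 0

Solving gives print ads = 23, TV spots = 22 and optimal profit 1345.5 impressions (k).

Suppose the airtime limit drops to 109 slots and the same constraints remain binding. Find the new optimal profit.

Both airtime and design are binding at x*.
Dual feasibility on the basic columns requires 3·y_airtime + 2·y_design = 36.5, 2·y_airtime + 1·y_design = 23.
Solving: y_airtime = 9.5, y_design = 4.
Δz = y_airtime·Δb = 9.5 × (-4) = -38, so new z* = 1345.5 − 38 = 1307.5.

1307.5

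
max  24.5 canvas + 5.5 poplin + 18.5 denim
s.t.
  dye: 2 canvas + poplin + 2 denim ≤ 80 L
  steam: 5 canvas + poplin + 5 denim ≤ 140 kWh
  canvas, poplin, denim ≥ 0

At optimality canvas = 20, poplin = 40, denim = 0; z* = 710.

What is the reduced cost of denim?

-6

At the optimum: dye uses 80 of 80 (binding); steam uses 140 of 140 (binding).
Dual feasibility on the basic columns requires 2·y_dye + 5·y_steam = 24.5, 1·y_dye + 1·y_steam = 5.5.
This yields shadow prices y_dye = 1, y_steam = 4.5.
Reduced cost of denim: c₃ − yᵀa₃ = 18.5 − (1·2 + 4.5·5) = 18.5 − 24.5 = -6.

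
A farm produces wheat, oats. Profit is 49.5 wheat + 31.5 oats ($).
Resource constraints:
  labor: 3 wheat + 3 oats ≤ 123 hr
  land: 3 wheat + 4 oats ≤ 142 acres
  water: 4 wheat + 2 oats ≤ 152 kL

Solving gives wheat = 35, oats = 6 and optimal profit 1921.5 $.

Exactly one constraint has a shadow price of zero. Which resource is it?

labor: 123/123 (binding)
land: 129/142 (slack 13)
water: 152/152 (binding)
By complementary slackness, a constraint with positive slack has shadow price 0 → land.

land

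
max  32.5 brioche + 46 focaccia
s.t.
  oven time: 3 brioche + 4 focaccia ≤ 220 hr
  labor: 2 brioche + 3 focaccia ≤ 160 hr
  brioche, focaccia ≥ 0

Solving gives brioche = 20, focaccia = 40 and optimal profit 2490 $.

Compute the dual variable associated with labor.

8

At the optimum: oven time uses 220 of 220 (binding); labor uses 160 of 160 (binding).
From A_Bᵀ y = c: 3·y_oven time + 2·y_labor = 32.5; 4·y_oven time + 3·y_labor = 46.
This yields shadow prices y_oven time = 5.5, y_labor = 8.
Shadow price of labor = 8.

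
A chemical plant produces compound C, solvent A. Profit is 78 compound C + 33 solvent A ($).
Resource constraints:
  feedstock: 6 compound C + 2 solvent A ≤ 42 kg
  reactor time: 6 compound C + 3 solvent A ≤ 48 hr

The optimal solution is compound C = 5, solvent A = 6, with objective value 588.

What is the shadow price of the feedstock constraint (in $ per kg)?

Check each constraint at x*: feedstock 42/42 (tight); reactor time 48/48 (tight).
Dual feasibility on the basic columns requires 6·y_feedstock + 6·y_reactor time = 78, 2·y_feedstock + 3·y_reactor time = 33.
Solving: y_feedstock = 6, y_reactor time = 7.
Shadow price of feedstock = 6.

6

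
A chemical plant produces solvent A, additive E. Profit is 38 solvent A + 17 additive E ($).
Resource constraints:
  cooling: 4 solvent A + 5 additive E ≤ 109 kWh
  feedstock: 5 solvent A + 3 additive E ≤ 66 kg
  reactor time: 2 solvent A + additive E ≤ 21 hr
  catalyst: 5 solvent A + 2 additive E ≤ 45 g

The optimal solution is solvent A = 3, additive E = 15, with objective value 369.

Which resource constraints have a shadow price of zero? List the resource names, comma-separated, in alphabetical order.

cooling, feedstock

cooling: 87/109 (slack 22)
feedstock: 60/66 (slack 6)
reactor time: 21/21 (binding)
catalyst: 45/45 (binding)
By complementary slackness, a constraint with positive slack has shadow price 0 → cooling, feedstock.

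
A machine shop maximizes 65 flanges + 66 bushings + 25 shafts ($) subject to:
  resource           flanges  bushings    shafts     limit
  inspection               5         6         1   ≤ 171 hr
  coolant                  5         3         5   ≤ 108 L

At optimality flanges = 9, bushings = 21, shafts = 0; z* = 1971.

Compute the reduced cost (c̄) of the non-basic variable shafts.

-4

At the optimum: inspection uses 171 of 171 (binding); coolant uses 108 of 108 (binding).
Dual feasibility on the basic columns requires 5·y_inspection + 5·y_coolant = 65, 6·y_inspection + 3·y_coolant = 66.
This yields shadow prices y_inspection = 9, y_coolant = 4.
Reduced cost of shafts: c₃ − yᵀa₃ = 25 − (9·1 + 4·5) = 25 − 29 = -4.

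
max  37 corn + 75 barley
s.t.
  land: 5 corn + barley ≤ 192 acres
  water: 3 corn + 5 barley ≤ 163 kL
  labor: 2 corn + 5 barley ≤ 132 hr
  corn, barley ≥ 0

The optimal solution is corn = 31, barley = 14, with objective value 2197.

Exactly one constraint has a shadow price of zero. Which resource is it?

land

land: 169/192 (slack 23)
water: 163/163 (binding)
labor: 132/132 (binding)
By complementary slackness, a constraint with positive slack has shadow price 0 → land.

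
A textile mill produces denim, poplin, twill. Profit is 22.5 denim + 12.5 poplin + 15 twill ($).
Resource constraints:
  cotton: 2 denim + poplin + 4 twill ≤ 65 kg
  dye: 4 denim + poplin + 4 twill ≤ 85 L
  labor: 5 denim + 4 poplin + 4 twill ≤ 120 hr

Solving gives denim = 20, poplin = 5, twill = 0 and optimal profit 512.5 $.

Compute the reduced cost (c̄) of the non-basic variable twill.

At the optimum: cotton uses 45 of 65 (slack = 20); dye uses 85 of 85 (binding); labor uses 120 of 120 (binding).
By complementary slackness, y = 0 for the non-binding constraint.
Dual feasibility on the basic columns requires 4·y_dye + 5·y_labor = 22.5, 1·y_dye + 4·y_labor = 12.5.
This yields shadow prices y_dye = 2.5, y_labor = 2.5.
Reduced cost of twill: c₃ − yᵀa₃ = 15 − (2.5·4 + 2.5·4) = 15 − 20 = -5.

-5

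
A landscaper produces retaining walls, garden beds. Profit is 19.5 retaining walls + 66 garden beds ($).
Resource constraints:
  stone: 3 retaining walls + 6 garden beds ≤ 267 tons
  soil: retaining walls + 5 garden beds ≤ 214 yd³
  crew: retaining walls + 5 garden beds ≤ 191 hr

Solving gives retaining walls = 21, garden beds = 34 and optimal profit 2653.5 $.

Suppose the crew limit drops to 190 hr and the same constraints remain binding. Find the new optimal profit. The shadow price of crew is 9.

2644.5

Δb = -1, so new z* = 2653.5 + (9)·(-1) = 2653.5 − 9 = 2644.5.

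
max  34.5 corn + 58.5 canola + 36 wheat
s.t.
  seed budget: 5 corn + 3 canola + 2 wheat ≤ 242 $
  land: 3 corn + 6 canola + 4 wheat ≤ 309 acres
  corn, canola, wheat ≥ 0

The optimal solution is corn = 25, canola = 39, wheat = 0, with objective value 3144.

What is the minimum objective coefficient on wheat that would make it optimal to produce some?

Both seed budget and land are binding at x*.
The binding rows give the dual system: 5·y_seed budget + 3·y_land = 34.5 and 3·y_seed budget + 6·y_land = 58.5.
This yields shadow prices y_seed budget = 1.5, y_land = 9.
wheat enters the basis when its profit ≥ yᵀa₃ = 1.5·2 + 9·4 = 39.

39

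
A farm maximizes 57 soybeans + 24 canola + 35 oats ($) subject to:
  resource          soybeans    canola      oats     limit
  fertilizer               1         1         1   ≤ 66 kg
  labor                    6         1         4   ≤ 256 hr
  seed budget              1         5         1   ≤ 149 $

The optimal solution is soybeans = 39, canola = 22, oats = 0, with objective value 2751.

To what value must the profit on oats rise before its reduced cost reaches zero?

39

Binding: labor and seed budget. Non-binding: fertilizer (5 unused).
By complementary slackness, y = 0 for the non-binding constraint.
The binding rows give the dual system: 6·y_labor + 1·y_seed budget = 57 and 1·y_labor + 5·y_seed budget = 24.
Solving: y_labor = 9, y_seed budget = 3.
oats enters the basis when its profit ≥ yᵀa₃ = 9·4 + 3·1 = 39.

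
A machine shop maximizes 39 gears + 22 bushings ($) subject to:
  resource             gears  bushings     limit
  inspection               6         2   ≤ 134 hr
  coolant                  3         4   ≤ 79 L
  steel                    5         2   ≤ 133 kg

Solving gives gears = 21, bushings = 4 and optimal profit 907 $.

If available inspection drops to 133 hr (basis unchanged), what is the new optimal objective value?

Check each constraint at x*: inspection 134/134 (tight); coolant 79/79 (tight); steel 113/133 (slack 20).
Slack constraints have shadow price 0 (complementary slackness).
From A_Bᵀ y = c: 6·y_inspection + 3·y_coolant = 39; 2·y_inspection + 4·y_coolant = 22.
→ y_inspection = 5 and y_coolant = 3.
Δz = y_inspection·Δb = 5 × (-1) = -5, so new z* = 907 − 5 = 902.

902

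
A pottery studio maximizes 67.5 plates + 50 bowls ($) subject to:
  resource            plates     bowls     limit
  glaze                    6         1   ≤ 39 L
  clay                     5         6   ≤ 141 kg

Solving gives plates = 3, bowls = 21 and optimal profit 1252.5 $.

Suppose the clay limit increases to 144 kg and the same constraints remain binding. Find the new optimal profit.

Both glaze and clay are binding at x*.
From A_Bᵀ y = c: 6·y_glaze + 5·y_clay = 67.5; 1·y_glaze + 6·y_clay = 50.
Solving: y_glaze = 5, y_clay = 7.5.
Δz = y_clay·Δb = 7.5 × (3) = 22.5, so new z* = 1252.5 + 22.5 = 1275.

1275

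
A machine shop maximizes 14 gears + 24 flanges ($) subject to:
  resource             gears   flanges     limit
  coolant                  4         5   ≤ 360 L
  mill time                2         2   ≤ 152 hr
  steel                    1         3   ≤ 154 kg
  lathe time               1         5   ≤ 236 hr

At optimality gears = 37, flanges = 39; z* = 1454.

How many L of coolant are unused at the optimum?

17

coolant used = 4·37 + 5·39 = 343; slack = 360 − 343 = 17.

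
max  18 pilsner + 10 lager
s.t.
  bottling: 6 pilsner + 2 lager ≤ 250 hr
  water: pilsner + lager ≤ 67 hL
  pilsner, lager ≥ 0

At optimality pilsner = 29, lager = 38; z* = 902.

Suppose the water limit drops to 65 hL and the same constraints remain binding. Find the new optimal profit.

Both bottling and water are binding at x*.
From A_Bᵀ y = c: 6·y_bottling + 1·y_water = 18; 2·y_bottling + 1·y_water = 10.
Solving: y_bottling = 2, y_water = 6.
Δz = y_water·Δb = 6 × (-2) = -12, so new z* = 902 − 12 = 890.

890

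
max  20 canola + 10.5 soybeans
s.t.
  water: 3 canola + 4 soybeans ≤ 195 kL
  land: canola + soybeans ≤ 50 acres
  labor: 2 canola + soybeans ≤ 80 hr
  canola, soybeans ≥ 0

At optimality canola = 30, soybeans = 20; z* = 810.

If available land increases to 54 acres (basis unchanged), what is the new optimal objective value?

At the optimum: water uses 170 of 195 (slack = 25); land uses 50 of 50 (binding); labor uses 80 of 80 (binding).
Since water is not tight, its dual is 0.
Dual feasibility on the basic columns requires 1·y_land + 2·y_labor = 20, 1·y_land + 1·y_labor = 10.5.
→ y_land = 1 and y_labor = 9.5.
Δz = y_land·Δb = 1 × (4) = 4, so new z* = 810 + 4 = 814.

814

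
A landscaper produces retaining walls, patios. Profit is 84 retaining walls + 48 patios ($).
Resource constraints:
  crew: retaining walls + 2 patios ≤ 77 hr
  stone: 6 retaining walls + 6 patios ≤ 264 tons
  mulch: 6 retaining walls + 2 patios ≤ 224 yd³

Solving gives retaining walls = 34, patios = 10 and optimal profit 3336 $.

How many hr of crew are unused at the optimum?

23

crew used = 1·34 + 2·10 = 54; slack = 77 − 54 = 23.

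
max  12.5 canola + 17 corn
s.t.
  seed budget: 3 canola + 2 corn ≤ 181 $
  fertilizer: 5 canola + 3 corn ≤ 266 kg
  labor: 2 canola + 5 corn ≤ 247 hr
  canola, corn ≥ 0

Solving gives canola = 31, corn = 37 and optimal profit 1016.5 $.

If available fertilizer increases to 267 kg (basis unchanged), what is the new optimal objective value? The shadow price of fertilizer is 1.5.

Δb = 1, so new z* = 1016.5 + (1.5)·(1) = 1016.5 + 1.5 = 1018.

1018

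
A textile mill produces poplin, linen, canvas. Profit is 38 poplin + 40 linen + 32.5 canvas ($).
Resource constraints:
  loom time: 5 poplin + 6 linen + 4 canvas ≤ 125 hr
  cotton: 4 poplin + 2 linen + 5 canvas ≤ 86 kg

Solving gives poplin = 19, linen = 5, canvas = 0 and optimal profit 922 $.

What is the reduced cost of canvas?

Both loom time and cotton are binding at x*.
From A_Bᵀ y = c: 5·y_loom time + 4·y_cotton = 38; 6·y_loom time + 2·y_cotton = 40.
→ y_loom time = 6 and y_cotton = 2.
Reduced cost of canvas: c₃ − yᵀa₃ = 32.5 − (6·4 + 2·5) = 32.5 − 34 = -1.5.

-1.5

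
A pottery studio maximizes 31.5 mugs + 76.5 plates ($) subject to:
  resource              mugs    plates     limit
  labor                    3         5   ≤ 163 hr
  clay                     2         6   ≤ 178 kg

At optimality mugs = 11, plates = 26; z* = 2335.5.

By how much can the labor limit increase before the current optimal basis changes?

Binding constraints: labor, clay. The basis is B = [[3,5],[2,6]] with det 8.
Per unit increase in labor, x* moves by d = (0.75, -0.25).
The basis stays optimal until plates reaches 0; allowable increase = 104 hr.

104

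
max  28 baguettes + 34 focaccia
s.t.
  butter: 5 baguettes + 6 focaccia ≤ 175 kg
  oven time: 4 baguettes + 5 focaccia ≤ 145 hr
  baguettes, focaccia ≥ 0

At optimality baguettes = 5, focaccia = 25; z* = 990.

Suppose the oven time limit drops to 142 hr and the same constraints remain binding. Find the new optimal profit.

984

Both butter and oven time are binding at x*.
From A_Bᵀ y = c: 5·y_butter + 4·y_oven time = 28; 6·y_butter + 5·y_oven time = 34.
This yields shadow prices y_butter = 4, y_oven time = 2.
Δz = y_oven time·Δb = 2 × (-3) = -6, so new z* = 990 − 6 = 984.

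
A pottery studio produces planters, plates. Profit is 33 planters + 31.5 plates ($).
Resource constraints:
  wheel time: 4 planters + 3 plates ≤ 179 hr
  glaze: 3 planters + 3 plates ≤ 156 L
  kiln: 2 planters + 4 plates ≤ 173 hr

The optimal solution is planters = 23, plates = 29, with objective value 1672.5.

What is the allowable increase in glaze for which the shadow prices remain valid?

Binding constraints: wheel time, glaze. The basis is B = [[4,3],[3,3]] with det 3.
Per unit increase in glaze, x* moves by d = (-1, 1.3333).
The basis stays optimal until kiln becomes binding; allowable increase = 3.3 L.

3.3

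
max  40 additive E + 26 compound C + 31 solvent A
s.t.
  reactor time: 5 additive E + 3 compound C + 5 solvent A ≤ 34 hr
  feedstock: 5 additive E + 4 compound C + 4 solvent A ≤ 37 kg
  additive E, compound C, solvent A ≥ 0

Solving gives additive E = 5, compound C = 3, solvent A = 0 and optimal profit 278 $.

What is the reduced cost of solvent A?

-7

Check each constraint at x*: reactor time 34/34 (tight); feedstock 37/37 (tight).
The binding rows give the dual system: 5·y_reactor time + 5·y_feedstock = 40 and 3·y_reactor time + 4·y_feedstock = 26.
Solving: y_reactor time = 6, y_feedstock = 2.
Reduced cost of solvent A: c₃ − yᵀa₃ = 31 − (6·5 + 2·4) = 31 − 38 = -7.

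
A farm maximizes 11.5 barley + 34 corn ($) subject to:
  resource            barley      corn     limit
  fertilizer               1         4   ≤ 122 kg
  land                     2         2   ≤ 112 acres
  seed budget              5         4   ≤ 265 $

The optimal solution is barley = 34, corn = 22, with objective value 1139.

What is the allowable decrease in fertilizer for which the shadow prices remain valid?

Binding constraints: fertilizer, land. The basis is B = [[1,4],[2,2]] with det -6.
Per unit decrease in fertilizer, x* moves by d = (0.3333, -0.3333).
The basis stays optimal until seed budget becomes binding; allowable decrease = 21 kg.

21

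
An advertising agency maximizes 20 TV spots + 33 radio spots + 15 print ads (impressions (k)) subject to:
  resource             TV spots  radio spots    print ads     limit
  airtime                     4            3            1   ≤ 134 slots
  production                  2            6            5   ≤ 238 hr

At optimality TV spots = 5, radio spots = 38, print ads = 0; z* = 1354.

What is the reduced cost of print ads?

Check each constraint at x*: airtime 134/134 (tight); production 238/238 (tight).
From A_Bᵀ y = c: 4·y_airtime + 2·y_production = 20; 3·y_airtime + 6·y_production = 33.
→ y_airtime = 3 and y_production = 4.
Reduced cost of print ads: c₃ − yᵀa₃ = 15 − (3·1 + 4·5) = 15 − 23 = -8.

-8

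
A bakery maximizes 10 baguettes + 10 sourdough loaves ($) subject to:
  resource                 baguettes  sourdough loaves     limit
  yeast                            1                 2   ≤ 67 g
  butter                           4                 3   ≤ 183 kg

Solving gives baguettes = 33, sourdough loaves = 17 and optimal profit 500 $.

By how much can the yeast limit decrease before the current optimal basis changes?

Binding constraints: yeast, butter. The basis is B = [[1,2],[4,3]] with det -5.
Per unit decrease in yeast, x* moves by d = (0.6, -0.8).
The basis stays optimal until sourdough loaves reaches 0; allowable decrease = 21.25 g.

21.25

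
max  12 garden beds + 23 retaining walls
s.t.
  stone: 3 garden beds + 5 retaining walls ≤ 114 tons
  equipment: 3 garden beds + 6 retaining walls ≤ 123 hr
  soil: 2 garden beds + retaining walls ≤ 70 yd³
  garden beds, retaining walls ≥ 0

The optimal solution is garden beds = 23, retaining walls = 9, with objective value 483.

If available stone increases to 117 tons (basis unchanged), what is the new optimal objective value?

Check each constraint at x*: stone 114/114 (tight); equipment 123/123 (tight); soil 55/70 (slack 15).
Since soil is not tight, its dual is 0.
The binding rows give the dual system: 3·y_stone + 3·y_equipment = 12 and 5·y_stone + 6·y_equipment = 23.
Solving: y_stone = 1, y_equipment = 3.
Δz = y_stone·Δb = 1 × (3) = 3, so new z* = 483 + 3 = 486.

486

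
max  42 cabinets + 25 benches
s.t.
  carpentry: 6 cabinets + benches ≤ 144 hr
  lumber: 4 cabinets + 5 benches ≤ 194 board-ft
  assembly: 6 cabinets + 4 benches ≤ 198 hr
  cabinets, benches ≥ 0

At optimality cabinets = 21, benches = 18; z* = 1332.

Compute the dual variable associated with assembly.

Binding: carpentry and assembly. Non-binding: lumber (20 unused).
Slack constraints have shadow price 0 (complementary slackness).
From A_Bᵀ y = c: 6·y_carpentry + 6·y_assembly = 42; 1·y_carpentry + 4·y_assembly = 25.
→ y_carpentry = 1 and y_assembly = 6.
Shadow price of assembly = 6.

6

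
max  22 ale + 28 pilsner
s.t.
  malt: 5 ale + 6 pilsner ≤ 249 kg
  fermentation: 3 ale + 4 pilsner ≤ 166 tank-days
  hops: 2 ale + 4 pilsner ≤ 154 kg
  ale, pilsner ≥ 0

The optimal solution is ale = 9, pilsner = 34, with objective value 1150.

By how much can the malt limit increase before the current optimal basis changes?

Binding constraints: malt, hops. The basis is B = [[5,6],[2,4]] with det 8.
Per unit increase in malt, x* moves by d = (0.5, -0.25).
The basis stays optimal until fermentation becomes binding; allowable increase = 6 kg.

6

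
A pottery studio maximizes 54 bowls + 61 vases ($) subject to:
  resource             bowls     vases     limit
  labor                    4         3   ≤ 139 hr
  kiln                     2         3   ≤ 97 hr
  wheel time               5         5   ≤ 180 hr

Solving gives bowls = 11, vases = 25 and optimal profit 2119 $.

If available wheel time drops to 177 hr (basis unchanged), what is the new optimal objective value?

At the optimum: labor uses 119 of 139 (slack = 20); kiln uses 97 of 97 (binding); wheel time uses 180 of 180 (binding).
Slack constraints have shadow price 0 (complementary slackness).
From A_Bᵀ y = c: 2·y_kiln + 5·y_wheel time = 54; 3·y_kiln + 5·y_wheel time = 61.
Solving: y_kiln = 7, y_wheel time = 8.
Δz = y_wheel time·Δb = 8 × (-3) = -24, so new z* = 2119 − 24 = 2095.

2095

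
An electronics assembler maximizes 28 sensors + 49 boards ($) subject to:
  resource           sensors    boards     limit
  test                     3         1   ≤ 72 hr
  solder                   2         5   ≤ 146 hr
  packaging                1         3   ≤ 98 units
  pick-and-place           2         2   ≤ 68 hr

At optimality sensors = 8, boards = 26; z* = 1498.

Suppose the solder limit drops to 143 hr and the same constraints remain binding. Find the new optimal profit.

Check each constraint at x*: test 50/72 (slack 22); solder 146/146 (tight); packaging 86/98 (slack 12); pick-and-place 68/68 (tight).
By complementary slackness, y = 0 for the non-binding constraints.
Dual feasibility on the basic columns requires 2·y_solder + 2·y_pick-and-place = 28, 5·y_solder + 2·y_pick-and-place = 49.
→ y_solder = 7 and y_pick-and-place = 7.
Δz = y_solder·Δb = 7 × (-3) = -21, so new z* = 1498 − 21 = 1477.

1477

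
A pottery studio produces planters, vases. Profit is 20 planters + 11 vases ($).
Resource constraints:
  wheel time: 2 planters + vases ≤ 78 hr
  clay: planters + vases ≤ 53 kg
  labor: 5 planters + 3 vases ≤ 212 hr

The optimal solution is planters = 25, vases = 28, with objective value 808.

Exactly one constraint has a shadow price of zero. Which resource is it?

labor

wheel time: 78/78 (binding)
clay: 53/53 (binding)
labor: 209/212 (slack 3)
By complementary slackness, a constraint with positive slack has shadow price 0 → labor.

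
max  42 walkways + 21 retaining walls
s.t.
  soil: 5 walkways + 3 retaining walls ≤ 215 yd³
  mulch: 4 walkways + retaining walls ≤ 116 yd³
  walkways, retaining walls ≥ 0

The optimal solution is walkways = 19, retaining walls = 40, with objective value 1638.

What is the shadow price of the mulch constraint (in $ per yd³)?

3

Both soil and mulch are binding at x*.
The binding rows give the dual system: 5·y_soil + 4·y_mulch = 42 and 3·y_soil + 1·y_mulch = 21.
→ y_soil = 6 and y_mulch = 3.
Shadow price of mulch = 3.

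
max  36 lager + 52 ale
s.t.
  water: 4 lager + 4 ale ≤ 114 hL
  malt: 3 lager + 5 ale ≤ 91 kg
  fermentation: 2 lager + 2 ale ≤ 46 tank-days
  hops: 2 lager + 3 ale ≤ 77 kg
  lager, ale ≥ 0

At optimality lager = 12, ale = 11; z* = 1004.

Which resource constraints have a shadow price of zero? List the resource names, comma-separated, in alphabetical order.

water: 92/114 (slack 22)
malt: 91/91 (binding)
fermentation: 46/46 (binding)
hops: 57/77 (slack 20)
By complementary slackness, a constraint with positive slack has shadow price 0 → hops, water.

hops, water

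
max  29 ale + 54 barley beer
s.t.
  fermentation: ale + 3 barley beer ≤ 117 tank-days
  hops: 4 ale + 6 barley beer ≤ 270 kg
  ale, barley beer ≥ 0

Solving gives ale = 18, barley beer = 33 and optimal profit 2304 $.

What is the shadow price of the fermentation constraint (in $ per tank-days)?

7

Both fermentation and hops are binding at x*.
Dual feasibility on the basic columns requires 1·y_fermentation + 4·y_hops = 29, 3·y_fermentation + 6·y_hops = 54.
→ y_fermentation = 7 and y_hops = 5.5.
Shadow price of fermentation = 7.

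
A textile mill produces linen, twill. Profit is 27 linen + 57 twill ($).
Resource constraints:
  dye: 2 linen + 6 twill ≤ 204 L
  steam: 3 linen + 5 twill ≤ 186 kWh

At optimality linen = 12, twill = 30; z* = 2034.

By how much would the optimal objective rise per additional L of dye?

4.5

Both dye and steam are binding at x*.
From A_Bᵀ y = c: 2·y_dye + 3·y_steam = 27; 6·y_dye + 5·y_steam = 57.
This yields shadow prices y_dye = 4.5, y_steam = 6.
Shadow price of dye = 4.5.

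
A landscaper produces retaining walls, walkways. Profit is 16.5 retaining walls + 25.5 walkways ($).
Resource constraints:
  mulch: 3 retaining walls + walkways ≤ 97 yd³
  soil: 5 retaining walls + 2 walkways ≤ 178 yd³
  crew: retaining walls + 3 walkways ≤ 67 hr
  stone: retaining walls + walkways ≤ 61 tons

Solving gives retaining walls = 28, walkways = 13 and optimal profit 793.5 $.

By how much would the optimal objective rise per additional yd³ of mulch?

At the optimum: mulch uses 97 of 97 (binding); soil uses 166 of 178 (slack = 12); crew uses 67 of 67 (binding); stone uses 41 of 61 (slack = 20).
Since soil, stone are not tight, their duals are 0.
The binding rows give the dual system: 3·y_mulch + 1·y_crew = 16.5 and 1·y_mulch + 3·y_crew = 25.5.
Solving: y_mulch = 3, y_crew = 7.5.
Shadow price of mulch = 3.

3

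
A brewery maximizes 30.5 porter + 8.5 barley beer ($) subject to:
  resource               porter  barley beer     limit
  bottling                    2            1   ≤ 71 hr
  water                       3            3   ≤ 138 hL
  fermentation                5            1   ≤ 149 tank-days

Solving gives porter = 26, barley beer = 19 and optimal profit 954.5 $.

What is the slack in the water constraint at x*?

3

water used = 3·26 + 3·19 = 135; slack = 138 − 135 = 3.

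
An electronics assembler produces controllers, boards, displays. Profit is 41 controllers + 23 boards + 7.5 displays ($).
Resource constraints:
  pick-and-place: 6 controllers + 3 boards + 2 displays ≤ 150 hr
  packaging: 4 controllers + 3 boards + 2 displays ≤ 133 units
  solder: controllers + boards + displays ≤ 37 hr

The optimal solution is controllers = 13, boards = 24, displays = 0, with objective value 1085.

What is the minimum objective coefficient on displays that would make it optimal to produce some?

Binding: pick-and-place and solder. Non-binding: packaging (9 unused).
Since packaging is not tight, its dual is 0.
Dual feasibility on the basic columns requires 6·y_pick-and-place + 1·y_solder = 41, 3·y_pick-and-place + 1·y_solder = 23.
Solving: y_pick-and-place = 6, y_solder = 5.
displays enters the basis when its profit ≥ yᵀa₃ = 6·2 + 5·1 = 17.

17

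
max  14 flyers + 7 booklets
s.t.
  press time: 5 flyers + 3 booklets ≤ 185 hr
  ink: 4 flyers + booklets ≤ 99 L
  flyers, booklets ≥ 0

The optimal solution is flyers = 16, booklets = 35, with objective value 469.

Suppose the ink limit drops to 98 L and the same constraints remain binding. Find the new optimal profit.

Both press time and ink are binding at x*.
The binding rows give the dual system: 5·y_press time + 4·y_ink = 14 and 3·y_press time + 1·y_ink = 7.
This yields shadow prices y_press time = 2, y_ink = 1.
Δz = y_ink·Δb = 1 × (-1) = -1, so new z* = 469 − 1 = 468.

468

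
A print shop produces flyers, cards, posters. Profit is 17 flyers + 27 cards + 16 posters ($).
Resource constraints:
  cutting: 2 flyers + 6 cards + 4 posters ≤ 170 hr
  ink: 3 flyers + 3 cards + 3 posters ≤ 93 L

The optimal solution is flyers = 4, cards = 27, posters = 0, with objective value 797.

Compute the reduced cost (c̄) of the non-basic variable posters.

At the optimum: cutting uses 170 of 170 (binding); ink uses 93 of 93 (binding).
From A_Bᵀ y = c: 2·y_cutting + 3·y_ink = 17; 6·y_cutting + 3·y_ink = 27.
This yields shadow prices y_cutting = 2.5, y_ink = 4.
Reduced cost of posters: c₃ − yᵀa₃ = 16 − (2.5·4 + 4·3) = 16 − 22 = -6.

-6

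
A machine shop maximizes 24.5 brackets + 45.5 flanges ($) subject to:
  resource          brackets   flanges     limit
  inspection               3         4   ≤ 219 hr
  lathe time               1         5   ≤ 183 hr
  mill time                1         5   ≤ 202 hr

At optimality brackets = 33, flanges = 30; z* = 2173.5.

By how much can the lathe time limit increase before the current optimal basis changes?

Binding constraints: inspection, lathe time. The basis is B = [[3,4],[1,5]] with det 11.
Per unit increase in lathe time, x* moves by d = (-0.3636, 0.2727).
The basis stays optimal until mill time becomes binding; allowable increase = 19 hr.

19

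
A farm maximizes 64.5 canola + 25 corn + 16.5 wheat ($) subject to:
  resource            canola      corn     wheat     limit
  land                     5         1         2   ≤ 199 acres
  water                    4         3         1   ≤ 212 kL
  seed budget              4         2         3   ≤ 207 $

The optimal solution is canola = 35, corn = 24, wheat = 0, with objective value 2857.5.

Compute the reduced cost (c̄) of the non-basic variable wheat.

-6

Check each constraint at x*: land 199/199 (tight); water 212/212 (tight); seed budget 188/207 (slack 19).
Since seed budget is not tight, its dual is 0.
From A_Bᵀ y = c: 5·y_land + 4·y_water = 64.5; 1·y_land + 3·y_water = 25.
This yields shadow prices y_land = 8.5, y_water = 5.5.
Reduced cost of wheat: c₃ − yᵀa₃ = 16.5 − (8.5·2 + 5.5·1) = 16.5 − 22.5 = -6.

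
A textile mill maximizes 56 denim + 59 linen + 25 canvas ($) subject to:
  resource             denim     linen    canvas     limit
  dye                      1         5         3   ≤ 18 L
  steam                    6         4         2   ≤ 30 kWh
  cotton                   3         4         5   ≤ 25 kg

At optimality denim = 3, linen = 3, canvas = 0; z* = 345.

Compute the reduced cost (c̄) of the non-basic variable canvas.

-7

Binding: dye and steam. Non-binding: cotton (4 unused).
By complementary slackness, y = 0 for the non-binding constraint.
From A_Bᵀ y = c: 1·y_dye + 6·y_steam = 56; 5·y_dye + 4·y_steam = 59.
→ y_dye = 5 and y_steam = 8.5.
Reduced cost of canvas: c₃ − yᵀa₃ = 25 − (5·3 + 8.5·2) = 25 − 32 = -7.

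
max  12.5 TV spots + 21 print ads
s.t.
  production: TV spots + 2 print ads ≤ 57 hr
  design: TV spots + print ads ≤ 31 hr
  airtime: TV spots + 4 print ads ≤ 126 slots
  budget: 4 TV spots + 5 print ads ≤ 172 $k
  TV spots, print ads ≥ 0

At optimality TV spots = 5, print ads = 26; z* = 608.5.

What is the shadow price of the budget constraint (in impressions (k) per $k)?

Binding: production and design. Non-binding: airtime (17 unused), budget (22 unused).
Since airtime, budget are not tight, their duals are 0.
Dual feasibility on the basic columns requires 1·y_production + 1·y_design = 12.5, 2·y_production + 1·y_design = 21.
Solving: y_production = 8.5, y_design = 4.
Shadow price of budget = 0.

0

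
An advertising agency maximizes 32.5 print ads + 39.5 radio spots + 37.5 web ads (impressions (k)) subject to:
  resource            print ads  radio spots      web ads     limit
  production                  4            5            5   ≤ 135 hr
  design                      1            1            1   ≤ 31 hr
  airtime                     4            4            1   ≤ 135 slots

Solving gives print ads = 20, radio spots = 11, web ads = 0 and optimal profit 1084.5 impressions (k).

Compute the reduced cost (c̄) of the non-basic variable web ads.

Binding: production and design. Non-binding: airtime (11 unused).
By complementary slackness, y = 0 for the non-binding constraint.
The binding rows give the dual system: 4·y_production + 1·y_design = 32.5 and 5·y_production + 1·y_design = 39.5.
This yields shadow prices y_production = 7, y_design = 4.5.
Reduced cost of web ads: c₃ − yᵀa₃ = 37.5 − (7·5 + 4.5·1) = 37.5 − 39.5 = -2.

-2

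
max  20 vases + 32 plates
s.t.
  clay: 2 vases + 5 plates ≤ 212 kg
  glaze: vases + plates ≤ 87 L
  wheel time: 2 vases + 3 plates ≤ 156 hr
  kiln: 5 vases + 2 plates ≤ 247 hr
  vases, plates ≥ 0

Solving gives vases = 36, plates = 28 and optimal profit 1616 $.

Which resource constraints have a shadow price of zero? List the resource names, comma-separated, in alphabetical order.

clay: 212/212 (binding)
glaze: 64/87 (slack 23)
wheel time: 156/156 (binding)
kiln: 236/247 (slack 11)
By complementary slackness, a constraint with positive slack has shadow price 0 → glaze, kiln.

glaze, kiln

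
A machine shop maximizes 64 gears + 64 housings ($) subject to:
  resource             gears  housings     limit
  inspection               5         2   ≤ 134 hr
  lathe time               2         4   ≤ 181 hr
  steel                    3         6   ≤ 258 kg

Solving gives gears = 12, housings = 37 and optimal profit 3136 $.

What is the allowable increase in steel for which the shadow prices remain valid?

13.5

Binding constraints: inspection, steel. The basis is B = [[5,2],[3,6]] with det 24.
Per unit increase in steel, x* moves by d = (-0.0833, 0.2083).
The basis stays optimal until lathe time becomes binding; allowable increase = 13.5 kg.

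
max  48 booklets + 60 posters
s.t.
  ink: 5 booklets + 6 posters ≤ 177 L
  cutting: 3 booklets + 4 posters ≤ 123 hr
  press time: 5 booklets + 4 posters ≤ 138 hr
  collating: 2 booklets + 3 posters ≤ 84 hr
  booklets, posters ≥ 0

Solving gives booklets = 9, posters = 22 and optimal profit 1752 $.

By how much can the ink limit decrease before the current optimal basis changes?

Binding constraints: ink, collating. The basis is B = [[5,6],[2,3]] with det 3.
Per unit decrease in ink, x* moves by d = (-1, 0.6667).
The basis stays optimal until booklets reaches 0; allowable decrease = 9 L.

9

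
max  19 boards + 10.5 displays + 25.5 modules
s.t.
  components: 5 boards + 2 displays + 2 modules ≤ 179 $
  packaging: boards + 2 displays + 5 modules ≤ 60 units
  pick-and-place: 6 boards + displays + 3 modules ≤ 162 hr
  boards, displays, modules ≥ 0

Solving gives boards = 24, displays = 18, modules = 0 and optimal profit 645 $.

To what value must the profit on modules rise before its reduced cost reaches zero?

27.5

Check each constraint at x*: components 156/179 (slack 23); packaging 60/60 (tight); pick-and-place 162/162 (tight).
Since components is not tight, its dual is 0.
From A_Bᵀ y = c: 1·y_packaging + 6·y_pick-and-place = 19; 2·y_packaging + 1·y_pick-and-place = 10.5.
Solving: y_packaging = 4, y_pick-and-place = 2.5.
modules enters the basis when its profit ≥ yᵀa₃ = 4·5 + 2.5·3 = 27.5.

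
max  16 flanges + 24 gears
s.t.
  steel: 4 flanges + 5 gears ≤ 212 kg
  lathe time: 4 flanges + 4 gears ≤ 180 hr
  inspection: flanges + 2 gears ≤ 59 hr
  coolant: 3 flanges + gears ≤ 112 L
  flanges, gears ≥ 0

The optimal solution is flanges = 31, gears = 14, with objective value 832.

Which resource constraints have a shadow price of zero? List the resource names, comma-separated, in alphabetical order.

coolant, steel

steel: 194/212 (slack 18)
lathe time: 180/180 (binding)
inspection: 59/59 (binding)
coolant: 107/112 (slack 5)
By complementary slackness, a constraint with positive slack has shadow price 0 → coolant, steel.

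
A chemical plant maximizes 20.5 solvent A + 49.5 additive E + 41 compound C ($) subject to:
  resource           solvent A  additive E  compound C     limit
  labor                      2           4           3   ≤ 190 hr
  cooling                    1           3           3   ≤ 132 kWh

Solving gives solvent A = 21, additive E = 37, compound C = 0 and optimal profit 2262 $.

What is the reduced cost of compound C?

Both labor and cooling are binding at x*.
Dual feasibility on the basic columns requires 2·y_labor + 1·y_cooling = 20.5, 4·y_labor + 3·y_cooling = 49.5.
Solving: y_labor = 6, y_cooling = 8.5.
Reduced cost of compound C: c₃ − yᵀa₃ = 41 − (6·3 + 8.5·3) = 41 − 43.5 = -2.5.

-2.5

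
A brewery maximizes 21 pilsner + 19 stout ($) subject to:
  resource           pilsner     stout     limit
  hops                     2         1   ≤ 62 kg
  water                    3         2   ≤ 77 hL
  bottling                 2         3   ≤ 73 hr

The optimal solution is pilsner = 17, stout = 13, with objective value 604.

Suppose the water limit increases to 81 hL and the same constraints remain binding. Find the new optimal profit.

Binding: water and bottling. Non-binding: hops (15 unused).
Slack constraints have shadow price 0 (complementary slackness).
From A_Bᵀ y = c: 3·y_water + 2·y_bottling = 21; 2·y_water + 3·y_bottling = 19.
This yields shadow prices y_water = 5, y_bottling = 3.
Δz = y_water·Δb = 5 × (4) = 20, so new z* = 604 + 20 = 624.

624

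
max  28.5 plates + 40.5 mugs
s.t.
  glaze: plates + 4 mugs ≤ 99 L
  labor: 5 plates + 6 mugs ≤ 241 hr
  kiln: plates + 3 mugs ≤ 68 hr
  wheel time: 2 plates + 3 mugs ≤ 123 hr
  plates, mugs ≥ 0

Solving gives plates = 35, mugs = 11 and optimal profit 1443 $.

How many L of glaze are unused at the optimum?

20

glaze used = 1·35 + 4·11 = 79; slack = 99 − 79 = 20.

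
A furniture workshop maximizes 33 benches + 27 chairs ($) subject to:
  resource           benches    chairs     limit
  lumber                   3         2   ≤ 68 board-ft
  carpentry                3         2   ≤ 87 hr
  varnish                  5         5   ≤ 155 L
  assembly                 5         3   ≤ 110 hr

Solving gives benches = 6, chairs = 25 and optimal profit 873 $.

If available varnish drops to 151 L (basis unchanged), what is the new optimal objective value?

861

At the optimum: lumber uses 68 of 68 (binding); carpentry uses 68 of 87 (slack = 19); varnish uses 155 of 155 (binding); assembly uses 105 of 110 (slack = 5).
By complementary slackness, y = 0 for the non-binding constraints.
The binding rows give the dual system: 3·y_lumber + 5·y_varnish = 33 and 2·y_lumber + 5·y_varnish = 27.
Solving: y_lumber = 6, y_varnish = 3.
Δz = y_varnish·Δb = 3 × (-4) = -12, so new z* = 873 − 12 = 861.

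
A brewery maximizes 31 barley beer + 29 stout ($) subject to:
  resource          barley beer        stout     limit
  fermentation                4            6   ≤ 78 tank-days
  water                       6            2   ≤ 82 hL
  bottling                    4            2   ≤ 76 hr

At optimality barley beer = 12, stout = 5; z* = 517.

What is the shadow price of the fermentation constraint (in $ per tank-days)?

Check each constraint at x*: fermentation 78/78 (tight); water 82/82 (tight); bottling 58/76 (slack 18).
Since bottling is not tight, its dual is 0.
From A_Bᵀ y = c: 4·y_fermentation + 6·y_water = 31; 6·y_fermentation + 2·y_water = 29.
Solving: y_fermentation = 4, y_water = 2.5.
Shadow price of fermentation = 4.

4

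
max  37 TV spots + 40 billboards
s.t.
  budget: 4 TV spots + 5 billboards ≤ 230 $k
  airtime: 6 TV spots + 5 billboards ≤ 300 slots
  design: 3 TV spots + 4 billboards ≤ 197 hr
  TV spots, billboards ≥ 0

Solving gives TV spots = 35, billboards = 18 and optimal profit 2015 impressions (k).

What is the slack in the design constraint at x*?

design used = 3·35 + 4·18 = 177; slack = 197 − 177 = 20.

20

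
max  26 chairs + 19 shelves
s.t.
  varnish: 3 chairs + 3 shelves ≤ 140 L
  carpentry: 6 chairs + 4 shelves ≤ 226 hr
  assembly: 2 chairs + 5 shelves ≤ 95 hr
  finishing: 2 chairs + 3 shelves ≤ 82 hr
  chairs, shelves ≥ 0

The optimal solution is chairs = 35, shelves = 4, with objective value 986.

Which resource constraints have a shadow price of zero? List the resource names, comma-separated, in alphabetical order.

assembly, varnish

varnish: 117/140 (slack 23)
carpentry: 226/226 (binding)
assembly: 90/95 (slack 5)
finishing: 82/82 (binding)
By complementary slackness, a constraint with positive slack has shadow price 0 → assembly, varnish.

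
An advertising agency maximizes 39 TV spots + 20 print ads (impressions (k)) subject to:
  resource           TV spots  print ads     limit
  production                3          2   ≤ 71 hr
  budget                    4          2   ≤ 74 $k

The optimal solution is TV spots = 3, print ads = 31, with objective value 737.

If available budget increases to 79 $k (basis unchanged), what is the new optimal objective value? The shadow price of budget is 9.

Δb = 5, so new z* = 737 + (9)·(5) = 737 + 45 = 782.

782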